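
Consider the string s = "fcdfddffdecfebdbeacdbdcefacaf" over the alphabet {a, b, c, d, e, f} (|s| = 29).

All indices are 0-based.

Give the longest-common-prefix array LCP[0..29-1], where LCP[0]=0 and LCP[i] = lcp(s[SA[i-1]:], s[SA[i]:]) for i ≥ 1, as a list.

rank | idx | suffix
   0 |  25 | acaf
   1 |  17 | acdbdcefacaf
   2 |  27 | af
   3 |  13 | bdbeacdbdcefacaf
   4 |  20 | bdcefacaf
   5 |  15 | beacdbdcefacaf
   6 |  26 | caf
   7 |  18 | cdbdcefacaf
   8 |   1 | cdfddffdecfebdbeacdbdcefacaf
   9 |  22 | cefacaf
  10 |  10 | cfebdbeacdbdcefacaf
  11 |  19 | dbdcefacaf
  12 |  14 | dbeacdbdcefacaf
  13 |  21 | dcefacaf
  14 |   4 | ddffdecfebdbeacdbdcefacaf
  15 |   8 | decfebdbeacdbdcefacaf
  16 |   2 | dfddffdecfebdbeacdbdcefacaf
  17 |   5 | dffdecfebdbeacdbdcefacaf
  18 |  16 | eacdbdcefacaf
  19 |  12 | ebdbeacdbdcefacaf
  20 |   9 | ecfebdbeacdbdcefacaf
  21 |  23 | efacaf
  22 |  28 | f
  23 |  24 | facaf
  24 |   0 | fcdfddffdecfebdbeacdbdcefacaf
  25 |   3 | fddffdecfebdbeacdbdcefacaf
  26 |   7 | fdecfebdbeacdbdcefacaf
  27 |  11 | febdbeacdbdcefacaf
  28 |   6 | ffdecfebdbeacdbdcefacaf

SA = [25, 17, 27, 13, 20, 15, 26, 18, 1, 22, 10, 19, 14, 21, 4, 8, 2, 5, 16, 12, 9, 23, 28, 24, 0, 3, 7, 11, 6]
[i] adj suffixes → lcp
  [1] 25/17 → 2 ('ac')
  [2] 17/27 → 1 ('a')
  [3] 27/13 → 0 ('')
  [4] 13/20 → 2 ('bd')
  [5] 20/15 → 1 ('b')
  [6] 15/26 → 0 ('')
  [7] 26/18 → 1 ('c')
  [8] 18/1 → 2 ('cd')
  [9] 1/22 → 1 ('c')
  [10] 22/10 → 1 ('c')
  [11] 10/19 → 0 ('')
  [12] 19/14 → 2 ('db')
  [13] 14/21 → 1 ('d')
  [14] 21/4 → 1 ('d')
  [15] 4/8 → 1 ('d')
  [16] 8/2 → 1 ('d')
  [17] 2/5 → 2 ('df')
  [18] 5/16 → 0 ('')
  [19] 16/12 → 1 ('e')
  [20] 12/9 → 1 ('e')
  [21] 9/23 → 1 ('e')
  [22] 23/28 → 0 ('')
  [23] 28/24 → 1 ('f')
  [24] 24/0 → 1 ('f')
  [25] 0/3 → 1 ('f')
  [26] 3/7 → 2 ('fd')
  [27] 7/11 → 1 ('f')
  [28] 11/6 → 1 ('f')

[0, 2, 1, 0, 2, 1, 0, 1, 2, 1, 1, 0, 2, 1, 1, 1, 1, 2, 0, 1, 1, 1, 0, 1, 1, 1, 2, 1, 1]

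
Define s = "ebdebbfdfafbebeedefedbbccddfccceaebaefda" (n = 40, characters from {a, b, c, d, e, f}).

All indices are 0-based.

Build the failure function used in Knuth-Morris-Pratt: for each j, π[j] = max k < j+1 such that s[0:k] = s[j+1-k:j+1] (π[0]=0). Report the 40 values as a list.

[0, 0, 0, 1, 2, 0, 0, 0, 0, 0, 0, 0, 1, 2, 1, 1, 0, 1, 0, 1, 0, 0, 0, 0, 0, 0, 0, 0, 0, 0, 0, 1, 0, 1, 2, 0, 1, 0, 0, 0]

π[0] = 0
j=1 s[j]='b': π[1]=0 (border '')
j=2 s[j]='d': π[2]=0 (border '')
j=3 s[j]='e': π[3]=1 (border 'e')
j=4 s[j]='b': π[4]=2 (border 'eb')
j=5 s[j]='b': k: 2→0; π[5]=0 (border '')
j=6 s[j]='f': π[6]=0 (border '')
j=7 s[j]='d': π[7]=0 (border '')
j=8 s[j]='f': π[8]=0 (border '')
j=9 s[j]='a': π[9]=0 (border '')
j=10 s[j]='f': π[10]=0 (border '')
j=11 s[j]='b': π[11]=0 (border '')
j=12 s[j]='e': π[12]=1 (border 'e')
j=13 s[j]='b': π[13]=2 (border 'eb')
j=14 s[j]='e': k: 2→0; π[14]=1 (border 'e')
j=15 s[j]='e': k: 1→0; π[15]=1 (border 'e')
j=16 s[j]='d': k: 1→0; π[16]=0 (border '')
j=17 s[j]='e': π[17]=1 (border 'e')
j=18 s[j]='f': k: 1→0; π[18]=0 (border '')
j=19 s[j]='e': π[19]=1 (border 'e')
j=20 s[j]='d': k: 1→0; π[20]=0 (border '')
j=21 s[j]='b': π[21]=0 (border '')
j=22 s[j]='b': π[22]=0 (border '')
j=23 s[j]='c': π[23]=0 (border '')
j=24 s[j]='c': π[24]=0 (border '')
j=25 s[j]='d': π[25]=0 (border '')
j=26 s[j]='d': π[26]=0 (border '')
j=27 s[j]='f': π[27]=0 (border '')
j=28 s[j]='c': π[28]=0 (border '')
j=29 s[j]='c': π[29]=0 (border '')
j=30 s[j]='c': π[30]=0 (border '')
j=31 s[j]='e': π[31]=1 (border 'e')
j=32 s[j]='a': k: 1→0; π[32]=0 (border '')
j=33 s[j]='e': π[33]=1 (border 'e')
j=34 s[j]='b': π[34]=2 (border 'eb')
j=35 s[j]='a': k: 2→0; π[35]=0 (border '')
j=36 s[j]='e': π[36]=1 (border 'e')
j=37 s[j]='f': k: 1→0; π[37]=0 (border '')
j=38 s[j]='d': π[38]=0 (border '')
j=39 s[j]='a': π[39]=0 (border '')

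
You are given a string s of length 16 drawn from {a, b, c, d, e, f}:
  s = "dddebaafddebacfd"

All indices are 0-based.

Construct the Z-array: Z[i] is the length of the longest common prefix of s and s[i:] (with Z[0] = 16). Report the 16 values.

Z[0]=16
i=1: i≥r, start 0; Z[1]=2 grow→box=[1,3)
i=2: min(r-i=1, Z[1]=2)=1; Z[2]=1
i=3: i≥r, start 0; Z[3]=0
i=4: i≥r, start 0; Z[4]=0
i=5: i≥r, start 0; Z[5]=0
i=6: i≥r, start 0; Z[6]=0
i=7: i≥r, start 0; Z[7]=0
i=8: i≥r, start 0; Z[8]=2 grow→box=[8,10)
i=9: min(r-i=1, Z[1]=2)=1; Z[9]=1
i=10: i≥r, start 0; Z[10]=0
i=11: i≥r, start 0; Z[11]=0
i=12: i≥r, start 0; Z[12]=0
i=13: i≥r, start 0; Z[13]=0
i=14: i≥r, start 0; Z[14]=0
i=15: i≥r, start 0; Z[15]=1 grow→box=[15,16)

[16, 2, 1, 0, 0, 0, 0, 0, 2, 1, 0, 0, 0, 0, 0, 1]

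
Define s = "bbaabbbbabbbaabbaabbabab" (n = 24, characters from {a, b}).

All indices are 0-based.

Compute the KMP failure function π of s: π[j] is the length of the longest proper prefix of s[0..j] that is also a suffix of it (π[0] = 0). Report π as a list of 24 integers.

π[0] = 0
j=1 s[j]='b': π[1]=1 (border 'b')
j=2 s[j]='a': k: 1→0; π[2]=0 (border '')
j=3 s[j]='a': π[3]=0 (border '')
j=4 s[j]='b': π[4]=1 (border 'b')
j=5 s[j]='b': π[5]=2 (border 'bb')
j=6 s[j]='b': k: 2→1; π[6]=2 (border 'bb')
j=7 s[j]='b': k: 2→1; π[7]=2 (border 'bb')
j=8 s[j]='a': π[8]=3 (border 'bba')
j=9 s[j]='b': k: 3→0; π[9]=1 (border 'b')
j=10 s[j]='b': π[10]=2 (border 'bb')
j=11 s[j]='b': k: 2→1; π[11]=2 (border 'bb')
j=12 s[j]='a': π[12]=3 (border 'bba')
j=13 s[j]='a': π[13]=4 (border 'bbaa')
j=14 s[j]='b': π[14]=5 (border 'bbaab')
j=15 s[j]='b': π[15]=6 (border 'bbaabb')
j=16 s[j]='a': k: 6→2; π[16]=3 (border 'bba')
j=17 s[j]='a': π[17]=4 (border 'bbaa')
j=18 s[j]='b': π[18]=5 (border 'bbaab')
j=19 s[j]='b': π[19]=6 (border 'bbaabb')
j=20 s[j]='a': k: 6→2; π[20]=3 (border 'bba')
j=21 s[j]='b': k: 3→0; π[21]=1 (border 'b')
j=22 s[j]='a': k: 1→0; π[22]=0 (border '')
j=23 s[j]='b': π[23]=1 (border 'b')

[0, 1, 0, 0, 1, 2, 2, 2, 3, 1, 2, 2, 3, 4, 5, 6, 3, 4, 5, 6, 3, 1, 0, 1]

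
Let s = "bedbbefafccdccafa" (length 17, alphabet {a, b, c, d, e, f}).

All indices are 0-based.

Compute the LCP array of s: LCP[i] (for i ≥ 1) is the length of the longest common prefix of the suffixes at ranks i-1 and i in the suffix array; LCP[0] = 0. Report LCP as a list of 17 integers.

[0, 1, 2, 0, 1, 2, 0, 1, 2, 1, 0, 1, 0, 1, 0, 2, 1]

rank→(start, suffix):
  0 → (16, 'a')
  1 → (14, 'afa')
  2 → (7, 'afccdccafa')
  3 → (3, 'bbefafccdccafa')
  4 → (0, 'bedbbefafccdccafa')
  5 → (4, 'befafccdccafa')
  6 → (13, 'cafa')
  7 → (12, 'ccafa')
  8 → (9, 'ccdccafa')
  9 → (10, 'cdccafa')
  10 → (2, 'dbbefafccdccafa')
  11 → (11, 'dccafa')
  12 → (1, 'edbbefafccdccafa')
  13 → (5, 'efafccdccafa')
  14 → (15, 'fa')
  15 → (6, 'fafccdccafa')
  16 → (8, 'fccdccafa')

SA = [16, 14, 7, 3, 0, 4, 13, 12, 9, 10, 2, 11, 1, 5, 15, 6, 8]
rank  pair      lcp
   1  s[16:],s[14:]  1  'a'
   2  s[14:],s[7:]  2  'af'
   3  s[7:],s[3:]  0  ''
   4  s[3:],s[0:]  1  'b'
   5  s[0:],s[4:]  2  'be'
   6  s[4:],s[13:]  0  ''
   7  s[13:],s[12:]  1  'c'
   8  s[12:],s[9:]  2  'cc'
   9  s[9:],s[10:]  1  'c'
  10  s[10:],s[2:]  0  ''
  11  s[2:],s[11:]  1  'd'
  12  s[11:],s[1:]  0  ''
  13  s[1:],s[5:]  1  'e'
  14  s[5:],s[15:]  0  ''
  15  s[15:],s[6:]  2  'fa'
  16  s[6:],s[8:]  1  'f'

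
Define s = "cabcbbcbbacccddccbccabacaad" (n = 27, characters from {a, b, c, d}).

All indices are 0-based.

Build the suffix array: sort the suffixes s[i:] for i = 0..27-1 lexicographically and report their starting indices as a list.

rank→(start, suffix):
  0 → (24, 'aad')
  1 → (20, 'abacaad')
  2 → (1, 'abcbbcbbacccddccbccabacaad')
  3 → (22, 'acaad')
  4 → (9, 'acccddccbccabacaad')
  5 → (25, 'ad')
  6 → (21, 'bacaad')
  7 → (8, 'bacccddccbccabacaad')
  8 → (7, 'bbacccddccbccabacaad')
  9 → (4, 'bbcbbacccddccbccabacaad')
  10 → (5, 'bcbbacccddccbccabacaad')
  11 → (2, 'bcbbcbbacccddccbccabacaad')
  12 → (17, 'bccabacaad')
  13 → (23, 'caad')
  14 → (19, 'cabacaad')
  15 → (0, 'cabcbbcbbacccddccbccabacaad')
  16 → (6, 'cbbacccddccbccabacaad')
  17 → (3, 'cbbcbbacccddccbccabacaad')
  18 → (16, 'cbccabacaad')
  19 → (18, 'ccabacaad')
  20 → (15, 'ccbccabacaad')
  21 → (10, 'cccddccbccabacaad')
  22 → (11, 'ccddccbccabacaad')
  23 → (12, 'cddccbccabacaad')
  24 → (26, 'd')
  25 → (14, 'dccbccabacaad')
  26 → (13, 'ddccbccabacaad')

[24, 20, 1, 22, 9, 25, 21, 8, 7, 4, 5, 2, 17, 23, 19, 0, 6, 3, 16, 18, 15, 10, 11, 12, 26, 14, 13]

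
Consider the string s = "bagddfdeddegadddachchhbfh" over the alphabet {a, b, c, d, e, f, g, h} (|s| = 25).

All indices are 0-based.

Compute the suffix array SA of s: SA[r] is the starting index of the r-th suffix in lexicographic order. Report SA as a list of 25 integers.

[16, 12, 1, 0, 22, 17, 19, 15, 14, 13, 8, 3, 6, 9, 4, 7, 10, 5, 23, 11, 2, 24, 21, 18, 20]

sorted suffixes:
  #0 SA[0]=16  'achchhbfh'
  #1 SA[1]=12  'adddachchhbfh'
  #2 SA[2]=1  'agddfdeddegadddachchhbfh'
  #3 SA[3]=0  'bagddfdeddegadddachchhbfh'
  #4 SA[4]=22  'bfh'
  #5 SA[5]=17  'chchhbfh'
  #6 SA[6]=19  'chhbfh'
  #7 SA[7]=15  'dachchhbfh'
  #8 SA[8]=14  'ddachchhbfh'
  #9 SA[9]=13  'dddachchhbfh'
  #10 SA[10]=8  'ddegadddachchhbfh'
  #11 SA[11]=3  'ddfdeddegadddachchhbfh'
  #12 SA[12]=6  'deddegadddachchhbfh'
  #13 SA[13]=9  'degadddachchhbfh'
  #14 SA[14]=4  'dfdeddegadddachchhbfh'
  #15 SA[15]=7  'eddegadddachchhbfh'
  #16 SA[16]=10  'egadddachchhbfh'
  #17 SA[17]=5  'fdeddegadddachchhbfh'
  #18 SA[18]=23  'fh'
  #19 SA[19]=11  'gadddachchhbfh'
  #20 SA[20]=2  'gddfdeddegadddachchhbfh'
  #21 SA[21]=24  'h'
  #22 SA[22]=21  'hbfh'
  #23 SA[23]=18  'hchhbfh'
  #24 SA[24]=20  'hhbfh'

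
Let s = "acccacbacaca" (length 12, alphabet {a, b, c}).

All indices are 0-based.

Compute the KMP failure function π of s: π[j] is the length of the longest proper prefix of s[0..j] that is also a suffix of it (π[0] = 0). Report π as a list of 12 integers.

π[0] = 0
j=1 s[j]='c': π[1]=0 (border '')
j=2 s[j]='c': π[2]=0 (border '')
j=3 s[j]='c': π[3]=0 (border '')
j=4 s[j]='a': π[4]=1 (border 'a')
j=5 s[j]='c': π[5]=2 (border 'ac')
j=6 s[j]='b': k: 2→0; π[6]=0 (border '')
j=7 s[j]='a': π[7]=1 (border 'a')
j=8 s[j]='c': π[8]=2 (border 'ac')
j=9 s[j]='a': k: 2→0; π[9]=1 (border 'a')
j=10 s[j]='c': π[10]=2 (border 'ac')
j=11 s[j]='a': k: 2→0; π[11]=1 (border 'a')

[0, 0, 0, 0, 1, 2, 0, 1, 2, 1, 2, 1]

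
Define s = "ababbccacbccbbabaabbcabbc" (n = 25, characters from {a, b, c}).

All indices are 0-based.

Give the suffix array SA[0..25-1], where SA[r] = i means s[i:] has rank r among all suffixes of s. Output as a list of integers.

[16, 14, 0, 21, 17, 2, 7, 15, 13, 1, 12, 22, 18, 3, 23, 19, 4, 9, 24, 20, 6, 11, 8, 5, 10]

rank | idx | suffix
   0 |  16 | aabbcabbc
   1 |  14 | abaabbcabbc
   2 |   0 | ababbccacbccbbabaabbcabbc
   3 |  21 | abbc
   4 |  17 | abbcabbc
   5 |   2 | abbccacbccbbabaabbcabbc
   6 |   7 | acbccbbabaabbcabbc
   7 |  15 | baabbcabbc
   8 |  13 | babaabbcabbc
   9 |   1 | babbccacbccbbabaabbcabbc
  10 |  12 | bbabaabbcabbc
  11 |  22 | bbc
  12 |  18 | bbcabbc
  13 |   3 | bbccacbccbbabaabbcabbc
  14 |  23 | bc
  15 |  19 | bcabbc
  16 |   4 | bccacbccbbabaabbcabbc
  17 |   9 | bccbbabaabbcabbc
  18 |  24 | c
  19 |  20 | cabbc
  20 |   6 | cacbccbbabaabbcabbc
  21 |  11 | cbbabaabbcabbc
  22 |   8 | cbccbbabaabbcabbc
  23 |   5 | ccacbccbbabaabbcabbc
  24 |  10 | ccbbabaabbcabbc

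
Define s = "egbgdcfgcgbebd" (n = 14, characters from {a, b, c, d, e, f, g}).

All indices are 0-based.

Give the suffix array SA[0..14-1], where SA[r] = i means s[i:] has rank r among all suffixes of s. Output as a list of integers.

[12, 10, 2, 5, 8, 13, 4, 11, 0, 6, 9, 1, 7, 3]

rank→(start, suffix):
  0 → (12, 'bd')
  1 → (10, 'bebd')
  2 → (2, 'bgdcfgcgbebd')
  3 → (5, 'cfgcgbebd')
  4 → (8, 'cgbebd')
  5 → (13, 'd')
  6 → (4, 'dcfgcgbebd')
  7 → (11, 'ebd')
  8 → (0, 'egbgdcfgcgbebd')
  9 → (6, 'fgcgbebd')
  10 → (9, 'gbebd')
  11 → (1, 'gbgdcfgcgbebd')
  12 → (7, 'gcgbebd')
  13 → (3, 'gdcfgcgbebd')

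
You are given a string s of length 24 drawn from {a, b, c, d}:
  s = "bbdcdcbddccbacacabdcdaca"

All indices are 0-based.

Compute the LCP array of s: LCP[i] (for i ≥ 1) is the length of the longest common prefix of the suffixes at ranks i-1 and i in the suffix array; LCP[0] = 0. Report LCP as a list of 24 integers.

sorted suffixes:
  #0 SA[0]=23  'a'
  #1 SA[1]=16  'abdcdaca'
  #2 SA[2]=21  'aca'
  #3 SA[3]=14  'acabdcdaca'
  #4 SA[4]=12  'acacabdcdaca'
  #5 SA[5]=11  'bacacabdcdaca'
  #6 SA[6]=0  'bbdcdcbddccbacacabdcdaca'
  #7 SA[7]=17  'bdcdaca'
  #8 SA[8]=1  'bdcdcbddccbacacabdcdaca'
  #9 SA[9]=6  'bddccbacacabdcdaca'
  #10 SA[10]=22  'ca'
  #11 SA[11]=15  'cabdcdaca'
  #12 SA[12]=13  'cacabdcdaca'
  #13 SA[13]=10  'cbacacabdcdaca'
  #14 SA[14]=5  'cbddccbacacabdcdaca'
  #15 SA[15]=9  'ccbacacabdcdaca'
  #16 SA[16]=19  'cdaca'
  #17 SA[17]=3  'cdcbddccbacacabdcdaca'
  #18 SA[18]=20  'daca'
  #19 SA[19]=4  'dcbddccbacacabdcdaca'
  #20 SA[20]=8  'dccbacacabdcdaca'
  #21 SA[21]=18  'dcdaca'
  #22 SA[22]=2  'dcdcbddccbacacabdcdaca'
  #23 SA[23]=7  'ddccbacacabdcdaca'

SA = [23, 16, 21, 14, 12, 11, 0, 17, 1, 6, 22, 15, 13, 10, 5, 9, 19, 3, 20, 4, 8, 18, 2, 7]
[i] adj suffixes → lcp
  [1] 23/16 → 1 ('a')
  [2] 16/21 → 1 ('a')
  [3] 21/14 → 3 ('aca')
  [4] 14/12 → 3 ('aca')
  [5] 12/11 → 0 ('')
  [6] 11/0 → 1 ('b')
  [7] 0/17 → 1 ('b')
  [8] 17/1 → 4 ('bdcd')
  [9] 1/6 → 2 ('bd')
  [10] 6/22 → 0 ('')
  [11] 22/15 → 2 ('ca')
  [12] 15/13 → 2 ('ca')
  [13] 13/10 → 1 ('c')
  [14] 10/5 → 2 ('cb')
  [15] 5/9 → 1 ('c')
  [16] 9/19 → 1 ('c')
  [17] 19/3 → 2 ('cd')
  [18] 3/20 → 0 ('')
  [19] 20/4 → 1 ('d')
  [20] 4/8 → 2 ('dc')
  [21] 8/18 → 2 ('dc')
  [22] 18/2 → 3 ('dcd')
  [23] 2/7 → 1 ('d')

[0, 1, 1, 3, 3, 0, 1, 1, 4, 2, 0, 2, 2, 1, 2, 1, 1, 2, 0, 1, 2, 2, 3, 1]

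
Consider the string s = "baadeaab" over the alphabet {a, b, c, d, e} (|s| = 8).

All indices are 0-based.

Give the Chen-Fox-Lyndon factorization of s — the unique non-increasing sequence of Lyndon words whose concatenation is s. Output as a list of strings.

["b", "aade", "aab"]

emit factor 1: 'b' (i=0, period=1)
emit factor 2: 'aade' (i=1, period=4)
emit factor 3: 'aab' (i=5, period=3)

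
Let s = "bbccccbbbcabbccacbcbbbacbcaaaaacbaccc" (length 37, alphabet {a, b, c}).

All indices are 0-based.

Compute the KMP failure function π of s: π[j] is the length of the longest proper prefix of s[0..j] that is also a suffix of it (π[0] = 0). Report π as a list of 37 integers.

π[0] = 0
j=1 s[j]='b': π[1]=1 (border 'b')
j=2 s[j]='c': k: 1→0; π[2]=0 (border '')
j=3 s[j]='c': π[3]=0 (border '')
j=4 s[j]='c': π[4]=0 (border '')
j=5 s[j]='c': π[5]=0 (border '')
j=6 s[j]='b': π[6]=1 (border 'b')
j=7 s[j]='b': π[7]=2 (border 'bb')
j=8 s[j]='b': k: 2→1; π[8]=2 (border 'bb')
j=9 s[j]='c': π[9]=3 (border 'bbc')
j=10 s[j]='a': k: 3→0; π[10]=0 (border '')
j=11 s[j]='b': π[11]=1 (border 'b')
j=12 s[j]='b': π[12]=2 (border 'bb')
j=13 s[j]='c': π[13]=3 (border 'bbc')
j=14 s[j]='c': π[14]=4 (border 'bbcc')
j=15 s[j]='a': k: 4→0; π[15]=0 (border '')
j=16 s[j]='c': π[16]=0 (border '')
j=17 s[j]='b': π[17]=1 (border 'b')
j=18 s[j]='c': k: 1→0; π[18]=0 (border '')
j=19 s[j]='b': π[19]=1 (border 'b')
j=20 s[j]='b': π[20]=2 (border 'bb')
j=21 s[j]='b': k: 2→1; π[21]=2 (border 'bb')
j=22 s[j]='a': k: 2→1→0; π[22]=0 (border '')
j=23 s[j]='c': π[23]=0 (border '')
j=24 s[j]='b': π[24]=1 (border 'b')
j=25 s[j]='c': k: 1→0; π[25]=0 (border '')
j=26 s[j]='a': π[26]=0 (border '')
j=27 s[j]='a': π[27]=0 (border '')
j=28 s[j]='a': π[28]=0 (border '')
j=29 s[j]='a': π[29]=0 (border '')
j=30 s[j]='a': π[30]=0 (border '')
j=31 s[j]='c': π[31]=0 (border '')
j=32 s[j]='b': π[32]=1 (border 'b')
j=33 s[j]='a': k: 1→0; π[33]=0 (border '')
j=34 s[j]='c': π[34]=0 (border '')
j=35 s[j]='c': π[35]=0 (border '')
j=36 s[j]='c': π[36]=0 (border '')

[0, 1, 0, 0, 0, 0, 1, 2, 2, 3, 0, 1, 2, 3, 4, 0, 0, 1, 0, 1, 2, 2, 0, 0, 1, 0, 0, 0, 0, 0, 0, 0, 1, 0, 0, 0, 0]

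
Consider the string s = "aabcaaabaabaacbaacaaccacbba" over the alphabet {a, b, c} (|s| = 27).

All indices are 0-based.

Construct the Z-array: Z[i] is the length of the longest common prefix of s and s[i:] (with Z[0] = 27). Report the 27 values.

[27, 1, 0, 0, 2, 3, 1, 0, 3, 1, 0, 2, 1, 0, 0, 2, 1, 0, 2, 1, 0, 0, 1, 0, 0, 0, 1]

Z[0]=27
i=1: i≥r, start 0; Z[1]=1 grow→box=[1,2)
i=2: i≥r, start 0; Z[2]=0
i=3: i≥r, start 0; Z[3]=0
i=4: i≥r, start 0; Z[4]=2 grow→box=[4,6)
i=5: min(r-i=1, Z[1]=1)=1; Z[5]=3 grow→box=[5,8)
i=6: min(r-i=2, Z[1]=1)=1; Z[6]=1
i=7: min(r-i=1, Z[2]=0)=0; Z[7]=0
i=8: i≥r, start 0; Z[8]=3 grow→box=[8,11)
i=9: min(r-i=2, Z[1]=1)=1; Z[9]=1
i=10: min(r-i=1, Z[2]=0)=0; Z[10]=0
i=11: i≥r, start 0; Z[11]=2 grow→box=[11,13)
i=12: min(r-i=1, Z[1]=1)=1; Z[12]=1
i=13: i≥r, start 0; Z[13]=0
i=14: i≥r, start 0; Z[14]=0
i=15: i≥r, start 0; Z[15]=2 grow→box=[15,17)
i=16: min(r-i=1, Z[1]=1)=1; Z[16]=1
i=17: i≥r, start 0; Z[17]=0
i=18: i≥r, start 0; Z[18]=2 grow→box=[18,20)
i=19: min(r-i=1, Z[1]=1)=1; Z[19]=1
i=20: i≥r, start 0; Z[20]=0
i=21: i≥r, start 0; Z[21]=0
i=22: i≥r, start 0; Z[22]=1 grow→box=[22,23)
i=23: i≥r, start 0; Z[23]=0
i=24: i≥r, start 0; Z[24]=0
i=25: i≥r, start 0; Z[25]=0
i=26: i≥r, start 0; Z[26]=1 grow→box=[26,27)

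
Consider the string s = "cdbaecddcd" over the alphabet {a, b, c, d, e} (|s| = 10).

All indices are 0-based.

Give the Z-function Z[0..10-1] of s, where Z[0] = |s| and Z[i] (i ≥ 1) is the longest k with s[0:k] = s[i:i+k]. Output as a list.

Z[0]=10
i=1: fresh scan; Z[1]=0
i=2: fresh scan; Z[2]=0
i=3: fresh scan; Z[3]=0
i=4: fresh scan; Z[4]=0
i=5: fresh scan; Z[5]=2 scan→box=[5,7)
i=6: min(r-i=1, Z[1]=0)=0; Z[6]=0
i=7: fresh scan; Z[7]=0
i=8: fresh scan; Z[8]=2 scan→box=[8,10)
i=9: min(r-i=1, Z[1]=0)=0; Z[9]=0

[10, 0, 0, 0, 0, 2, 0, 0, 2, 0]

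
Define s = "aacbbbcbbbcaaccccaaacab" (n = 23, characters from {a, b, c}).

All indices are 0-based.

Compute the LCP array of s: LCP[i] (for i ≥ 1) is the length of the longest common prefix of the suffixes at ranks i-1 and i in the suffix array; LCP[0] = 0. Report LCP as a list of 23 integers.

[0, 2, 3, 3, 1, 1, 2, 2, 0, 1, 4, 2, 3, 1, 2, 0, 3, 2, 1, 5, 1, 2, 3]

sorted suffixes:
  #0 SA[0]=17  'aaacab'
  #1 SA[1]=18  'aacab'
  #2 SA[2]=0  'aacbbbcbbbcaaccccaaacab'
  #3 SA[3]=11  'aaccccaaacab'
  #4 SA[4]=21  'ab'
  #5 SA[5]=19  'acab'
  #6 SA[6]=1  'acbbbcbbbcaaccccaaacab'
  #7 SA[7]=12  'accccaaacab'
  #8 SA[8]=22  'b'
  #9 SA[9]=7  'bbbcaaccccaaacab'
  #10 SA[10]=3  'bbbcbbbcaaccccaaacab'
  #11 SA[11]=8  'bbcaaccccaaacab'
  #12 SA[12]=4  'bbcbbbcaaccccaaacab'
  #13 SA[13]=9  'bcaaccccaaacab'
  #14 SA[14]=5  'bcbbbcaaccccaaacab'
  #15 SA[15]=16  'caaacab'
  #16 SA[16]=10  'caaccccaaacab'
  #17 SA[17]=20  'cab'
  #18 SA[18]=6  'cbbbcaaccccaaacab'
  #19 SA[19]=2  'cbbbcbbbcaaccccaaacab'
  #20 SA[20]=15  'ccaaacab'
  #21 SA[21]=14  'cccaaacab'
  #22 SA[22]=13  'ccccaaacab'

SA = [17, 18, 0, 11, 21, 19, 1, 12, 22, 7, 3, 8, 4, 9, 5, 16, 10, 20, 6, 2, 15, 14, 13]
[i] adj suffixes → lcp
  [1] 17/18 → 2 ('aa')
  [2] 18/0 → 3 ('aac')
  [3] 0/11 → 3 ('aac')
  [4] 11/21 → 1 ('a')
  [5] 21/19 → 1 ('a')
  [6] 19/1 → 2 ('ac')
  [7] 1/12 → 2 ('ac')
  [8] 12/22 → 0 ('')
  [9] 22/7 → 1 ('b')
  [10] 7/3 → 4 ('bbbc')
  [11] 3/8 → 2 ('bb')
  [12] 8/4 → 3 ('bbc')
  [13] 4/9 → 1 ('b')
  [14] 9/5 → 2 ('bc')
  [15] 5/16 → 0 ('')
  [16] 16/10 → 3 ('caa')
  [17] 10/20 → 2 ('ca')
  [18] 20/6 → 1 ('c')
  [19] 6/2 → 5 ('cbbbc')
  [20] 2/15 → 1 ('c')
  [21] 15/14 → 2 ('cc')
  [22] 14/13 → 3 ('ccc')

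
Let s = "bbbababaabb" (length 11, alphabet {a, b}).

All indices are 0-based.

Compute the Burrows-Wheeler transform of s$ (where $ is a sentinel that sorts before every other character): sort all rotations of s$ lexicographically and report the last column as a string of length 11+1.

rank  rotation      last
    0  $bbbababaabb  b
    1  aabb$bbbabab  b
    2  abaabb$bbbab  b
    3  ababaabb$bbb  b
    4  abb$bbbababa  a
    5  b$bbbababaab  b
    6  baabb$bbbaba  a
    7  babaabb$bbba  a
    8  bababaabb$bb  b
    9  bb$bbbababaa  a
   10  bbababaabb$b  b
   11  bbbababaabb$  $

bbbbabaabab$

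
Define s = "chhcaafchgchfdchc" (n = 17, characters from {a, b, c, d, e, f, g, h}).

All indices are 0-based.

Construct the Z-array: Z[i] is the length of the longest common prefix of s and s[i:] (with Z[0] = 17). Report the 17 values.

[17, 0, 0, 1, 0, 0, 0, 2, 0, 0, 2, 0, 0, 0, 2, 0, 1]

Z[0]=17
i=1: i≥r, start 0; Z[1]=0
i=2: i≥r, start 0; Z[2]=0
i=3: i≥r, start 0; Z[3]=1 grow→box=[3,4)
i=4: i≥r, start 0; Z[4]=0
i=5: i≥r, start 0; Z[5]=0
i=6: i≥r, start 0; Z[6]=0
i=7: i≥r, start 0; Z[7]=2 grow→box=[7,9)
i=8: min(r-i=1, Z[1]=0)=0; Z[8]=0
i=9: i≥r, start 0; Z[9]=0
i=10: i≥r, start 0; Z[10]=2 grow→box=[10,12)
i=11: min(r-i=1, Z[1]=0)=0; Z[11]=0
i=12: i≥r, start 0; Z[12]=0
i=13: i≥r, start 0; Z[13]=0
i=14: i≥r, start 0; Z[14]=2 grow→box=[14,16)
i=15: min(r-i=1, Z[1]=0)=0; Z[15]=0
i=16: i≥r, start 0; Z[16]=1 grow→box=[16,17)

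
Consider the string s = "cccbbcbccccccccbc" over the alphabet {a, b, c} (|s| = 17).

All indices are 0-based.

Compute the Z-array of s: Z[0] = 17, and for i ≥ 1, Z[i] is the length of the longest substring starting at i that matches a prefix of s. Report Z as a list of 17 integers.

[17, 2, 1, 0, 0, 1, 0, 3, 3, 3, 3, 3, 4, 2, 1, 0, 1]

Z[0]=17
i=1: i≥r, start 0; Z[1]=2 grow→box=[1,3)
i=2: min(r-i=1, Z[1]=2)=1; Z[2]=1
i=3: i≥r, start 0; Z[3]=0
i=4: i≥r, start 0; Z[4]=0
i=5: i≥r, start 0; Z[5]=1 grow→box=[5,6)
i=6: i≥r, start 0; Z[6]=0
i=7: i≥r, start 0; Z[7]=3 grow→box=[7,10)
i=8: min(r-i=2, Z[1]=2)=2; Z[8]=3 grow→box=[8,11)
i=9: min(r-i=2, Z[1]=2)=2; Z[9]=3 grow→box=[9,12)
i=10: min(r-i=2, Z[1]=2)=2; Z[10]=3 grow→box=[10,13)
i=11: min(r-i=2, Z[1]=2)=2; Z[11]=3 grow→box=[11,14)
i=12: min(r-i=2, Z[1]=2)=2; Z[12]=4 grow→box=[12,16)
i=13: min(r-i=3, Z[1]=2)=2; Z[13]=2
i=14: min(r-i=2, Z[2]=1)=1; Z[14]=1
i=15: min(r-i=1, Z[3]=0)=0; Z[15]=0
i=16: i≥r, start 0; Z[16]=1 grow→box=[16,17)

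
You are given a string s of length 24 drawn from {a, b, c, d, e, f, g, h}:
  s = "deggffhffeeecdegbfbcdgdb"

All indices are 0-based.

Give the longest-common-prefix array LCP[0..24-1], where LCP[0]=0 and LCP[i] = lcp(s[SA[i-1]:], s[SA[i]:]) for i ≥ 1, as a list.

[0, 1, 1, 0, 2, 0, 1, 3, 1, 0, 1, 2, 1, 2, 0, 1, 1, 2, 1, 0, 1, 1, 1, 0]

sorted suffixes:
  #0 SA[0]=23  'b'
  #1 SA[1]=18  'bcdgdb'
  #2 SA[2]=16  'bfbcdgdb'
  #3 SA[3]=12  'cdegbfbcdgdb'
  #4 SA[4]=19  'cdgdb'
  #5 SA[5]=22  'db'
  #6 SA[6]=13  'degbfbcdgdb'
  #7 SA[7]=0  'deggffhffeeecdegbfbcdgdb'
  #8 SA[8]=20  'dgdb'
  #9 SA[9]=11  'ecdegbfbcdgdb'
  #10 SA[10]=10  'eecdegbfbcdgdb'
  #11 SA[11]=9  'eeecdegbfbcdgdb'
  #12 SA[12]=14  'egbfbcdgdb'
  #13 SA[13]=1  'eggffhffeeecdegbfbcdgdb'
  #14 SA[14]=17  'fbcdgdb'
  #15 SA[15]=8  'feeecdegbfbcdgdb'
  #16 SA[16]=7  'ffeeecdegbfbcdgdb'
  #17 SA[17]=4  'ffhffeeecdegbfbcdgdb'
  #18 SA[18]=5  'fhffeeecdegbfbcdgdb'
  #19 SA[19]=15  'gbfbcdgdb'
  #20 SA[20]=21  'gdb'
  #21 SA[21]=3  'gffhffeeecdegbfbcdgdb'
  #22 SA[22]=2  'ggffhffeeecdegbfbcdgdb'
  #23 SA[23]=6  'hffeeecdegbfbcdgdb'

SA = [23, 18, 16, 12, 19, 22, 13, 0, 20, 11, 10, 9, 14, 1, 17, 8, 7, 4, 5, 15, 21, 3, 2, 6]
i: (SA[i-1],SA[i]) lcp shared
  1: (23,18) 1 'b'
  2: (18,16) 1 'b'
  3: (16,12) 0 ''
  4: (12,19) 2 'cd'
  5: (19,22) 0 ''
  6: (22,13) 1 'd'
  7: (13,0) 3 'deg'
  8: (0,20) 1 'd'
  9: (20,11) 0 ''
  10: (11,10) 1 'e'
  11: (10,9) 2 'ee'
  12: (9,14) 1 'e'
  13: (14,1) 2 'eg'
  14: (1,17) 0 ''
  15: (17,8) 1 'f'
  16: (8,7) 1 'f'
  17: (7,4) 2 'ff'
  18: (4,5) 1 'f'
  19: (5,15) 0 ''
  20: (15,21) 1 'g'
  21: (21,3) 1 'g'
  22: (3,2) 1 'g'
  23: (2,6) 0 ''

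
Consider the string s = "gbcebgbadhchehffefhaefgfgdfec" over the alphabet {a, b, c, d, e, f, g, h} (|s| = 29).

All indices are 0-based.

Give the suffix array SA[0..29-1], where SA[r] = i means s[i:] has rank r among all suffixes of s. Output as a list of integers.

rank | idx | suffix
   0 |   7 | adhchehffefhaefgfgdfec
   1 |  19 | aefgfgdfec
   2 |   6 | badhchehffefhaefgfgdfec
   3 |   1 | bcebgbadhchehffefhaefgfgdfec
   4 |   4 | bgbadhchehffefhaefgfgdfec
   5 |  28 | c
   6 |   2 | cebgbadhchehffefhaefgfgdfec
   7 |  10 | chehffefhaefgfgdfec
   8 |  25 | dfec
   9 |   8 | dhchehffefhaefgfgdfec
  10 |   3 | ebgbadhchehffefhaefgfgdfec
  11 |  27 | ec
  12 |  20 | efgfgdfec
  13 |  16 | efhaefgfgdfec
  14 |  12 | ehffefhaefgfgdfec
  15 |  26 | fec
  16 |  15 | fefhaefgfgdfec
  17 |  14 | ffefhaefgfgdfec
  18 |  23 | fgdfec
  19 |  21 | fgfgdfec
  20 |  17 | fhaefgfgdfec
  21 |   5 | gbadhchehffefhaefgfgdfec
  22 |   0 | gbcebgbadhchehffefhaefgfgdfec
  23 |  24 | gdfec
  24 |  22 | gfgdfec
  25 |  18 | haefgfgdfec
  26 |   9 | hchehffefhaefgfgdfec
  27 |  11 | hehffefhaefgfgdfec
  28 |  13 | hffefhaefgfgdfec

[7, 19, 6, 1, 4, 28, 2, 10, 25, 8, 3, 27, 20, 16, 12, 26, 15, 14, 23, 21, 17, 5, 0, 24, 22, 18, 9, 11, 13]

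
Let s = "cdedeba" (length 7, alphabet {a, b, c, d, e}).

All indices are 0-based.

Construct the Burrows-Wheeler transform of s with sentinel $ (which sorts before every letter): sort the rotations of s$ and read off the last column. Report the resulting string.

abe$ecdd

rank  rotation  last
    0  $cdedeba  a
    1  a$cdedeb  b
    2  ba$cdede  e
    3  cdedeba$  $
    4  deba$cde  e
    5  dedeba$c  c
    6  eba$cded  d
    7  edeba$cd  d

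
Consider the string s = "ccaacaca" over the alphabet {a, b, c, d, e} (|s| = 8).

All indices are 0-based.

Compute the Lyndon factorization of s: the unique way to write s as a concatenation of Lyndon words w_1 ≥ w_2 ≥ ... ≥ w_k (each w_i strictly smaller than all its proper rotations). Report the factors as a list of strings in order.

emit factor 1: 'c' (i=0, period=1)
emit factor 2: 'c' (i=1, period=1)
emit factor 3: 'aacac' (i=2, period=5)
emit factor 4: 'a' (i=7, period=1)

["c", "c", "aacac", "a"]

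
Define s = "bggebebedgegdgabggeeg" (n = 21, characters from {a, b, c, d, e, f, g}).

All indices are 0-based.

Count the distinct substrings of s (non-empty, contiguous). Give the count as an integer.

203

rank | idx | suffix
   0 |  14 | abggeeg
   1 |   4 | bebedgegdgabggeeg
   2 |   6 | bedgegdgabggeeg
   3 |   0 | bggebebedgegdgabggeeg
   4 |  15 | bggeeg
   5 |  12 | dgabggeeg
   6 |   8 | dgegdgabggeeg
   7 |   3 | ebebedgegdgabggeeg
   8 |   5 | ebedgegdgabggeeg
   9 |   7 | edgegdgabggeeg
  10 |  18 | eeg
  11 |  19 | eg
  12 |  10 | egdgabggeeg
  13 |  20 | g
  14 |  13 | gabggeeg
  15 |  11 | gdgabggeeg
  16 |   2 | gebebedgegdgabggeeg
  17 |  17 | geeg
  18 |   9 | gegdgabggeeg
  19 |   1 | ggebebedgegdgabggeeg
  20 |  16 | ggeeg

SA = [14, 4, 6, 0, 15, 12, 8, 3, 5, 7, 18, 19, 10, 20, 13, 11, 2, 17, 9, 1, 16]
[i] adj suffixes → lcp
  [1] 14/4 → 0 ('')
  [2] 4/6 → 2 ('be')
  [3] 6/0 → 1 ('b')
  [4] 0/15 → 4 ('bgge')
  [5] 15/12 → 0 ('')
  [6] 12/8 → 2 ('dg')
  [7] 8/3 → 0 ('')
  [8] 3/5 → 3 ('ebe')
  [9] 5/7 → 1 ('e')
  [10] 7/18 → 1 ('e')
  [11] 18/19 → 1 ('e')
  [12] 19/10 → 2 ('eg')
  [13] 10/20 → 0 ('')
  [14] 20/13 → 1 ('g')
  [15] 13/11 → 1 ('g')
  [16] 11/2 → 1 ('g')
  [17] 2/17 → 2 ('ge')
  [18] 17/9 → 2 ('ge')
  [19] 9/1 → 1 ('g')
  [20] 1/16 → 3 ('gge')

n(n+1)/2 = 21·22/2 = 231
Σ LCP = 0 + 0 + 2 + 1 + 4 + 0 + 2 + 0 + 3 + 1 + 1 + 1 + 2 + 0 + 1 + 1 + 1 + 2 + 2 + 1 + 3 = 28
distinct = 231 − 28 = 203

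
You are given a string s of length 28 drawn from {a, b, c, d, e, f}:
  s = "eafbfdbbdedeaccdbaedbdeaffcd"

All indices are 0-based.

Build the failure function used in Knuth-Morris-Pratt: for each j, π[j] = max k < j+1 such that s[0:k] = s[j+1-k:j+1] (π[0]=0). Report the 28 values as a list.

π[0] = 0
j=1 s[j]='a': π[1]=0 (border '')
j=2 s[j]='f': π[2]=0 (border '')
j=3 s[j]='b': π[3]=0 (border '')
j=4 s[j]='f': π[4]=0 (border '')
j=5 s[j]='d': π[5]=0 (border '')
j=6 s[j]='b': π[6]=0 (border '')
j=7 s[j]='b': π[7]=0 (border '')
j=8 s[j]='d': π[8]=0 (border '')
j=9 s[j]='e': π[9]=1 (border 'e')
j=10 s[j]='d': k: 1→0; π[10]=0 (border '')
j=11 s[j]='e': π[11]=1 (border 'e')
j=12 s[j]='a': π[12]=2 (border 'ea')
j=13 s[j]='c': k: 2→0; π[13]=0 (border '')
j=14 s[j]='c': π[14]=0 (border '')
j=15 s[j]='d': π[15]=0 (border '')
j=16 s[j]='b': π[16]=0 (border '')
j=17 s[j]='a': π[17]=0 (border '')
j=18 s[j]='e': π[18]=1 (border 'e')
j=19 s[j]='d': k: 1→0; π[19]=0 (border '')
j=20 s[j]='b': π[20]=0 (border '')
j=21 s[j]='d': π[21]=0 (border '')
j=22 s[j]='e': π[22]=1 (border 'e')
j=23 s[j]='a': π[23]=2 (border 'ea')
j=24 s[j]='f': π[24]=3 (border 'eaf')
j=25 s[j]='f': k: 3→0; π[25]=0 (border '')
j=26 s[j]='c': π[26]=0 (border '')
j=27 s[j]='d': π[27]=0 (border '')

[0, 0, 0, 0, 0, 0, 0, 0, 0, 1, 0, 1, 2, 0, 0, 0, 0, 0, 1, 0, 0, 0, 1, 2, 3, 0, 0, 0]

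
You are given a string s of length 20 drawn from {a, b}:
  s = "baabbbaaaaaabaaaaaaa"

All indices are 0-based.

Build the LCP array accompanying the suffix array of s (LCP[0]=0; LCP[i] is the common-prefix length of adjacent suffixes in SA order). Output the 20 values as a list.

rank | idx | suffix
   0 |  19 | a
   1 |  18 | aa
   2 |  17 | aaa
   3 |  16 | aaaa
   4 |  15 | aaaaa
   5 |  14 | aaaaaa
   6 |  13 | aaaaaaa
   7 |   6 | aaaaaabaaaaaaa
   8 |   7 | aaaaabaaaaaaa
   9 |   8 | aaaabaaaaaaa
  10 |   9 | aaabaaaaaaa
  11 |  10 | aabaaaaaaa
  12 |   1 | aabbbaaaaaabaaaaaaa
  13 |  11 | abaaaaaaa
  14 |   2 | abbbaaaaaabaaaaaaa
  15 |  12 | baaaaaaa
  16 |   5 | baaaaaabaaaaaaa
  17 |   0 | baabbbaaaaaabaaaaaaa
  18 |   4 | bbaaaaaabaaaaaaa
  19 |   3 | bbbaaaaaabaaaaaaa

SA = [19, 18, 17, 16, 15, 14, 13, 6, 7, 8, 9, 10, 1, 11, 2, 12, 5, 0, 4, 3]
[i] adj suffixes → lcp
  [1] 19/18 → 1 ('a')
  [2] 18/17 → 2 ('aa')
  [3] 17/16 → 3 ('aaa')
  [4] 16/15 → 4 ('aaaa')
  [5] 15/14 → 5 ('aaaaa')
  [6] 14/13 → 6 ('aaaaaa')
  [7] 13/6 → 6 ('aaaaaa')
  [8] 6/7 → 5 ('aaaaa')
  [9] 7/8 → 4 ('aaaa')
  [10] 8/9 → 3 ('aaa')
  [11] 9/10 → 2 ('aa')
  [12] 10/1 → 3 ('aab')
  [13] 1/11 → 1 ('a')
  [14] 11/2 → 2 ('ab')
  [15] 2/12 → 0 ('')
  [16] 12/5 → 7 ('baaaaaa')
  [17] 5/0 → 3 ('baa')
  [18] 0/4 → 1 ('b')
  [19] 4/3 → 2 ('bb')

[0, 1, 2, 3, 4, 5, 6, 6, 5, 4, 3, 2, 3, 1, 2, 0, 7, 3, 1, 2]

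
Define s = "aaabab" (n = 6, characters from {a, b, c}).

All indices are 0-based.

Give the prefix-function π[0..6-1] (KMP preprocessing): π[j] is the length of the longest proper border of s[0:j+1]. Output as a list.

[0, 1, 2, 0, 1, 0]

π[0] = 0
j=1 s[j]='a': π[1]=1 (border 'a')
j=2 s[j]='a': π[2]=2 (border 'aa')
j=3 s[j]='b': k: 2→1→0; π[3]=0 (border '')
j=4 s[j]='a': π[4]=1 (border 'a')
j=5 s[j]='b': k: 1→0; π[5]=0 (border '')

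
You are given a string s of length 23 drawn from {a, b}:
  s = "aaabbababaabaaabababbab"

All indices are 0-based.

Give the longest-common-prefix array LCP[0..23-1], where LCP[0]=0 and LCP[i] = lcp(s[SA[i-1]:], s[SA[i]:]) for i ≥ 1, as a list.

rank | idx | suffix
   0 |  12 | aaabababbab
   1 |   0 | aaabbababaabaaabababbab
   2 |   9 | aabaaabababbab
   3 |  13 | aabababbab
   4 |   1 | aabbababaabaaabababbab
   5 |  21 | ab
   6 |  10 | abaaabababbab
   7 |   7 | abaabaaabababbab
   8 |   5 | ababaabaaabababbab
   9 |  14 | abababbab
  10 |  16 | ababbab
  11 |  18 | abbab
  12 |   2 | abbababaabaaabababbab
  13 |  22 | b
  14 |  11 | baaabababbab
  15 |   8 | baabaaabababbab
  16 |  20 | bab
  17 |   6 | babaabaaabababbab
  18 |   4 | bababaabaaabababbab
  19 |  15 | bababbab
  20 |  17 | babbab
  21 |  19 | bbab
  22 |   3 | bbababaabaaabababbab

SA = [12, 0, 9, 13, 1, 21, 10, 7, 5, 14, 16, 18, 2, 22, 11, 8, 20, 6, 4, 15, 17, 19, 3]
i: (SA[i-1],SA[i]) lcp shared
  1: (12,0) 4 'aaab'
  2: (0,9) 2 'aa'
  3: (9,13) 4 'aaba'
  4: (13,1) 3 'aab'
  5: (1,21) 1 'a'
  6: (21,10) 2 'ab'
  7: (10,7) 4 'abaa'
  8: (7,5) 3 'aba'
  9: (5,14) 5 'ababa'
  10: (14,16) 4 'abab'
  11: (16,18) 2 'ab'
  12: (18,2) 5 'abbab'
  13: (2,22) 0 ''
  14: (22,11) 1 'b'
  15: (11,8) 3 'baa'
  16: (8,20) 2 'ba'
  17: (20,6) 3 'bab'
  18: (6,4) 4 'baba'
  19: (4,15) 5 'babab'
  20: (15,17) 3 'bab'
  21: (17,19) 1 'b'
  22: (19,3) 4 'bbab'

[0, 4, 2, 4, 3, 1, 2, 4, 3, 5, 4, 2, 5, 0, 1, 3, 2, 3, 4, 5, 3, 1, 4]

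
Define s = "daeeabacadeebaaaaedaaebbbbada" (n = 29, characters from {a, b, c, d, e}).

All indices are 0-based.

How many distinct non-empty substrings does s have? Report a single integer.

rank | idx | suffix
   0 |  28 | a
   1 |  13 | aaaaedaaebbbbada
   2 |  14 | aaaedaaebbbbada
   3 |  19 | aaebbbbada
   4 |  15 | aaedaaebbbbada
   5 |   4 | abacadeebaaaaedaaebbbbada
   6 |   6 | acadeebaaaaedaaebbbbada
   7 |  26 | ada
   8 |   8 | adeebaaaaedaaebbbbada
   9 |  20 | aebbbbada
  10 |  16 | aedaaebbbbada
  11 |   1 | aeeabacadeebaaaaedaaebbbbada
  12 |  12 | baaaaedaaebbbbada
  13 |   5 | bacadeebaaaaedaaebbbbada
  14 |  25 | bada
  15 |  24 | bbada
  16 |  23 | bbbada
  17 |  22 | bbbbada
  18 |   7 | cadeebaaaaedaaebbbbada
  19 |  27 | da
  20 |  18 | daaebbbbada
  21 |   0 | daeeabacadeebaaaaedaaebbbbada
  22 |   9 | deebaaaaedaaebbbbada
  23 |   3 | eabacadeebaaaaedaaebbbbada
  24 |  11 | ebaaaaedaaebbbbada
  25 |  21 | ebbbbada
  26 |  17 | edaaebbbbada
  27 |   2 | eeabacadeebaaaaedaaebbbbada
  28 |  10 | eebaaaaedaaebbbbada

SA = [28, 13, 14, 19, 15, 4, 6, 26, 8, 20, 16, 1, 12, 5, 25, 24, 23, 22, 7, 27, 18, 0, 9, 3, 11, 21, 17, 2, 10]
i: (SA[i-1],SA[i]) lcp shared
  1: (28,13) 1 'a'
  2: (13,14) 3 'aaa'
  3: (14,19) 2 'aa'
  4: (19,15) 3 'aae'
  5: (15,4) 1 'a'
  6: (4,6) 1 'a'
  7: (6,26) 1 'a'
  8: (26,8) 2 'ad'
  9: (8,20) 1 'a'
  10: (20,16) 2 'ae'
  11: (16,1) 2 'ae'
  12: (1,12) 0 ''
  13: (12,5) 2 'ba'
  14: (5,25) 2 'ba'
  15: (25,24) 1 'b'
  16: (24,23) 2 'bb'
  17: (23,22) 3 'bbb'
  18: (22,7) 0 ''
  19: (7,27) 0 ''
  20: (27,18) 2 'da'
  21: (18,0) 2 'da'
  22: (0,9) 1 'd'
  23: (9,3) 0 ''
  24: (3,11) 1 'e'
  25: (11,21) 2 'eb'
  26: (21,17) 1 'e'
  27: (17,2) 1 'e'
  28: (2,10) 2 'ee'

n(n+1)/2 = 29·30/2 = 435
Σ LCP = 0 + 1 + 3 + 2 + 3 + 1 + 1 + 1 + 2 + 1 + 2 + 2 + 0 + 2 + 2 + 1 + 2 + 3 + 0 + 0 + 2 + 2 + 1 + 0 + 1 + 2 + 1 + 1 + 2 = 41
distinct = 435 − 41 = 394

394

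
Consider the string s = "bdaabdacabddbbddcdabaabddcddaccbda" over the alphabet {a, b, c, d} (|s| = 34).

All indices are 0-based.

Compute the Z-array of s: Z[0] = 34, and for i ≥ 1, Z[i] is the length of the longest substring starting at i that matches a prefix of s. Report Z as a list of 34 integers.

Z[0]=34
i=1: outside box; Z[1]=0
i=2: outside box; Z[2]=0
i=3: outside box; Z[3]=0
i=4: outside box; Z[4]=3 extend→box=[4,7)
i=5: min(r-i=2, Z[1]=0)=0; Z[5]=0
i=6: min(r-i=1, Z[2]=0)=0; Z[6]=0
i=7: outside box; Z[7]=0
i=8: outside box; Z[8]=0
i=9: outside box; Z[9]=2 extend→box=[9,11)
i=10: min(r-i=1, Z[1]=0)=0; Z[10]=0
i=11: outside box; Z[11]=0
i=12: outside box; Z[12]=1 extend→box=[12,13)
i=13: outside box; Z[13]=2 extend→box=[13,15)
i=14: min(r-i=1, Z[1]=0)=0; Z[14]=0
i=15: outside box; Z[15]=0
i=16: outside box; Z[16]=0
i=17: outside box; Z[17]=0
i=18: outside box; Z[18]=0
i=19: outside box; Z[19]=1 extend→box=[19,20)
i=20: outside box; Z[20]=0
i=21: outside box; Z[21]=0
i=22: outside box; Z[22]=2 extend→box=[22,24)
i=23: min(r-i=1, Z[1]=0)=0; Z[23]=0
i=24: outside box; Z[24]=0
i=25: outside box; Z[25]=0
i=26: outside box; Z[26]=0
i=27: outside box; Z[27]=0
i=28: outside box; Z[28]=0
i=29: outside box; Z[29]=0
i=30: outside box; Z[30]=0
i=31: outside box; Z[31]=3 extend→box=[31,34)
i=32: min(r-i=2, Z[1]=0)=0; Z[32]=0
i=33: min(r-i=1, Z[2]=0)=0; Z[33]=0

[34, 0, 0, 0, 3, 0, 0, 0, 0, 2, 0, 0, 1, 2, 0, 0, 0, 0, 0, 1, 0, 0, 2, 0, 0, 0, 0, 0, 0, 0, 0, 3, 0, 0]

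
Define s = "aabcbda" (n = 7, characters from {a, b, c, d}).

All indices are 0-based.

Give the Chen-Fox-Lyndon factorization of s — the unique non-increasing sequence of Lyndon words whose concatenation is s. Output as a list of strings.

["aabcbd", "a"]

emit factor 1: 'aabcbd' (i=0, period=6)
emit factor 2: 'a' (i=6, period=1)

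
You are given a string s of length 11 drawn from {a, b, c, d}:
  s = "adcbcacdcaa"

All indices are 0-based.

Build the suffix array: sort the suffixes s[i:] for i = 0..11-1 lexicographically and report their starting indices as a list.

[10, 9, 5, 0, 3, 8, 4, 2, 6, 7, 1]

rank | idx | suffix
   0 |  10 | a
   1 |   9 | aa
   2 |   5 | acdcaa
   3 |   0 | adcbcacdcaa
   4 |   3 | bcacdcaa
   5 |   8 | caa
   6 |   4 | cacdcaa
   7 |   2 | cbcacdcaa
   8 |   6 | cdcaa
   9 |   7 | dcaa
  10 |   1 | dcbcacdcaa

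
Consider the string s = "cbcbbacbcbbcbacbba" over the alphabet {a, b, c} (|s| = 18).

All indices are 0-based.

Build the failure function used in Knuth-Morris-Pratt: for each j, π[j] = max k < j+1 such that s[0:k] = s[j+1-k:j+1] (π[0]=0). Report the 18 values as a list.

[0, 0, 1, 2, 0, 0, 1, 2, 3, 4, 5, 1, 2, 0, 1, 2, 0, 0]

π[0] = 0
j=1 s[j]='b': π[1]=0 (border '')
j=2 s[j]='c': π[2]=1 (border 'c')
j=3 s[j]='b': π[3]=2 (border 'cb')
j=4 s[j]='b': k: 2→0; π[4]=0 (border '')
j=5 s[j]='a': π[5]=0 (border '')
j=6 s[j]='c': π[6]=1 (border 'c')
j=7 s[j]='b': π[7]=2 (border 'cb')
j=8 s[j]='c': π[8]=3 (border 'cbc')
j=9 s[j]='b': π[9]=4 (border 'cbcb')
j=10 s[j]='b': π[10]=5 (border 'cbcbb')
j=11 s[j]='c': k: 5→0; π[11]=1 (border 'c')
j=12 s[j]='b': π[12]=2 (border 'cb')
j=13 s[j]='a': k: 2→0; π[13]=0 (border '')
j=14 s[j]='c': π[14]=1 (border 'c')
j=15 s[j]='b': π[15]=2 (border 'cb')
j=16 s[j]='b': k: 2→0; π[16]=0 (border '')
j=17 s[j]='a': π[17]=0 (border '')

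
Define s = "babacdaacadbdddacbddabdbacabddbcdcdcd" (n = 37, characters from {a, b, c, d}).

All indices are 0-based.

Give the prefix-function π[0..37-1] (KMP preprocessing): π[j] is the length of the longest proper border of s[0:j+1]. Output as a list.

[0, 0, 1, 2, 0, 0, 0, 0, 0, 0, 0, 1, 0, 0, 0, 0, 0, 1, 0, 0, 0, 1, 0, 1, 2, 0, 0, 1, 0, 0, 1, 0, 0, 0, 0, 0, 0]

π[0] = 0
j=1 s[j]='a': π[1]=0 (border '')
j=2 s[j]='b': π[2]=1 (border 'b')
j=3 s[j]='a': π[3]=2 (border 'ba')
j=4 s[j]='c': k: 2→0; π[4]=0 (border '')
j=5 s[j]='d': π[5]=0 (border '')
j=6 s[j]='a': π[6]=0 (border '')
j=7 s[j]='a': π[7]=0 (border '')
j=8 s[j]='c': π[8]=0 (border '')
j=9 s[j]='a': π[9]=0 (border '')
j=10 s[j]='d': π[10]=0 (border '')
j=11 s[j]='b': π[11]=1 (border 'b')
j=12 s[j]='d': k: 1→0; π[12]=0 (border '')
j=13 s[j]='d': π[13]=0 (border '')
j=14 s[j]='d': π[14]=0 (border '')
j=15 s[j]='a': π[15]=0 (border '')
j=16 s[j]='c': π[16]=0 (border '')
j=17 s[j]='b': π[17]=1 (border 'b')
j=18 s[j]='d': k: 1→0; π[18]=0 (border '')
j=19 s[j]='d': π[19]=0 (border '')
j=20 s[j]='a': π[20]=0 (border '')
j=21 s[j]='b': π[21]=1 (border 'b')
j=22 s[j]='d': k: 1→0; π[22]=0 (border '')
j=23 s[j]='b': π[23]=1 (border 'b')
j=24 s[j]='a': π[24]=2 (border 'ba')
j=25 s[j]='c': k: 2→0; π[25]=0 (border '')
j=26 s[j]='a': π[26]=0 (border '')
j=27 s[j]='b': π[27]=1 (border 'b')
j=28 s[j]='d': k: 1→0; π[28]=0 (border '')
j=29 s[j]='d': π[29]=0 (border '')
j=30 s[j]='b': π[30]=1 (border 'b')
j=31 s[j]='c': k: 1→0; π[31]=0 (border '')
j=32 s[j]='d': π[32]=0 (border '')
j=33 s[j]='c': π[33]=0 (border '')
j=34 s[j]='d': π[34]=0 (border '')
j=35 s[j]='c': π[35]=0 (border '')
j=36 s[j]='d': π[36]=0 (border '')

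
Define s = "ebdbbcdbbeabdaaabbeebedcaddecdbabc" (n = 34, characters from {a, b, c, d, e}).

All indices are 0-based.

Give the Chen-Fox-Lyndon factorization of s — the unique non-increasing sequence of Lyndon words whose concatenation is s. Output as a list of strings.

["e", "bd", "bbcdbbe", "abd", "aaabbeebedcaddecdbabc"]

emit factor 1: 'e' (i=0, period=1)
emit factor 2: 'bd' (i=1, period=2)
emit factor 3: 'bbcdbbe' (i=3, period=7)
emit factor 4: 'abd' (i=10, period=3)
emit factor 5: 'aaabbeebedcaddecdbabc' (i=13, period=21)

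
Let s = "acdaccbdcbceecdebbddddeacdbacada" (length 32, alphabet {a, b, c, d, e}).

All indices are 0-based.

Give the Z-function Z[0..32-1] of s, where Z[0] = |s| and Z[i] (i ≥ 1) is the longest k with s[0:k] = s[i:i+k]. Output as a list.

[32, 0, 0, 2, 0, 0, 0, 0, 0, 0, 0, 0, 0, 0, 0, 0, 0, 0, 0, 0, 0, 0, 0, 3, 0, 0, 0, 2, 0, 1, 0, 1]

Z[0]=32
i=1: i≥r, start 0; Z[1]=0
i=2: i≥r, start 0; Z[2]=0
i=3: i≥r, start 0; Z[3]=2 extend→box=[3,5)
i=4: min(r-i=1, Z[1]=0)=0; Z[4]=0
i=5: i≥r, start 0; Z[5]=0
i=6: i≥r, start 0; Z[6]=0
i=7: i≥r, start 0; Z[7]=0
i=8: i≥r, start 0; Z[8]=0
i=9: i≥r, start 0; Z[9]=0
i=10: i≥r, start 0; Z[10]=0
i=11: i≥r, start 0; Z[11]=0
i=12: i≥r, start 0; Z[12]=0
i=13: i≥r, start 0; Z[13]=0
i=14: i≥r, start 0; Z[14]=0
i=15: i≥r, start 0; Z[15]=0
i=16: i≥r, start 0; Z[16]=0
i=17: i≥r, start 0; Z[17]=0
i=18: i≥r, start 0; Z[18]=0
i=19: i≥r, start 0; Z[19]=0
i=20: i≥r, start 0; Z[20]=0
i=21: i≥r, start 0; Z[21]=0
i=22: i≥r, start 0; Z[22]=0
i=23: i≥r, start 0; Z[23]=3 extend→box=[23,26)
i=24: min(r-i=2, Z[1]=0)=0; Z[24]=0
i=25: min(r-i=1, Z[2]=0)=0; Z[25]=0
i=26: i≥r, start 0; Z[26]=0
i=27: i≥r, start 0; Z[27]=2 extend→box=[27,29)
i=28: min(r-i=1, Z[1]=0)=0; Z[28]=0
i=29: i≥r, start 0; Z[29]=1 extend→box=[29,30)
i=30: i≥r, start 0; Z[30]=0
i=31: i≥r, start 0; Z[31]=1 extend→box=[31,32)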